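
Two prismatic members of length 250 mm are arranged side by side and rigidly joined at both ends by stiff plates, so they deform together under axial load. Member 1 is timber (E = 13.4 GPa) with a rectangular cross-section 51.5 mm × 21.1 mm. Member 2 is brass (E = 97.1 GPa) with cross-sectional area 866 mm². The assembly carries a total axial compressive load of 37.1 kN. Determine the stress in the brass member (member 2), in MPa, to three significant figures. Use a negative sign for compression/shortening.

-36.5 MPa

A_1 = 1087 mm².
Equal strain + equilibrium ⇒ each member carries load in proportion to AE: A₁E₁ = 14560000 N, A₂E₂ = 84090000 N, ΣAE = 98650000 N.
σ₂ = P·E₂/ΣAE = -37100·97100/98650000 = -36.52 MPa.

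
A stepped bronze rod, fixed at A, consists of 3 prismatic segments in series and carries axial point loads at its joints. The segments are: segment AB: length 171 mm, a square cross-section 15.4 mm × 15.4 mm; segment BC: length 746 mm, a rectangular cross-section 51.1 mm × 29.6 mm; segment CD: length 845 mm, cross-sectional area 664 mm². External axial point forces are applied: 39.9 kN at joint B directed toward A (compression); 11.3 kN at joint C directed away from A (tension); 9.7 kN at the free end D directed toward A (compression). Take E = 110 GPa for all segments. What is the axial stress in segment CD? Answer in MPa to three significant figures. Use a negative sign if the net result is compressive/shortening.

-14.6 MPa

Internal axial forces (sectioning from the free end, tension +): N_CD = -9.7 kN, N_BC = 1.6 kN, N_AB = -38.3 kN.
σ_CD = N_CD/A_CD = -9700/664 = -14.61 MPa.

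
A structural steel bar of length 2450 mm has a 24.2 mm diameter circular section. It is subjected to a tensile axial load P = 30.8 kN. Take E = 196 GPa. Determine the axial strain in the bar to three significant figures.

A = 460 mm².
σ = N/A = 66.96 MPa; ε = σ/E = 66.96/196000 = 3.416e-04.

3.42e-04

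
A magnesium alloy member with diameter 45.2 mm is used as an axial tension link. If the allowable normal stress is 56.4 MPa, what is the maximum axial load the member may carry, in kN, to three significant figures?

A = 1605 mm².
P_max = σ_allow · A = 56.4 · 1605 = 90500 N = 90.5 kN.

90.5 kN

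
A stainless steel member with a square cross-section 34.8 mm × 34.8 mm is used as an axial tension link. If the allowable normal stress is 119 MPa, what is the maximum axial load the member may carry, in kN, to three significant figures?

A = 1211 mm².
P_max = σ_allow · A = 119 · 1211 = 144100 N = 144.1 kN.

144 kN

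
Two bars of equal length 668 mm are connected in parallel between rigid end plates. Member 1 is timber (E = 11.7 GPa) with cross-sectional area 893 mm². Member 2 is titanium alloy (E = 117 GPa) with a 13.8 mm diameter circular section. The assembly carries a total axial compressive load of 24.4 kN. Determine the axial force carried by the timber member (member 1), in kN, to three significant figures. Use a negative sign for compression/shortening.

A_2 = 149.6 mm².
Equal strain + equilibrium ⇒ each member carries load in proportion to AE: A₁E₁ = 10450000 N, A₂E₂ = 17500000 N, ΣAE = 27950000 N.
F₁ = P·A₁E₁/ΣAE = -24400·10450000/27950000 = -9122 N.

-9.12 kN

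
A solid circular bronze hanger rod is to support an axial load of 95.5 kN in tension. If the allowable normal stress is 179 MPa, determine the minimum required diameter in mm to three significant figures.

26.1 mm

Required area A ≥ P/σ_allow = 95500/179 = 533.5 mm².
For a solid circular section, d ≥ √(4A/π) = 26.06 mm.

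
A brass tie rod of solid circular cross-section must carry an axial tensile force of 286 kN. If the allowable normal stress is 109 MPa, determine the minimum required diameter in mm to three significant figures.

57.8 mm

Required area A ≥ P/σ_allow = 286000/109 = 2624 mm².
For a solid circular section, d ≥ √(4A/π) = 57.8 mm.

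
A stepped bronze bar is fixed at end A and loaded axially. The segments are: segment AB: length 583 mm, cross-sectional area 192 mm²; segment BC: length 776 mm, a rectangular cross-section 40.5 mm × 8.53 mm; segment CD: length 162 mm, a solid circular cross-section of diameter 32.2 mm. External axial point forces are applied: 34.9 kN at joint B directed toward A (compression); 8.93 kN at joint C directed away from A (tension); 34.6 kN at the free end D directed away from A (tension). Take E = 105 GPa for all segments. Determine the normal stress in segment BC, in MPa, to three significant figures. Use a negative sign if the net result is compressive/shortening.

126 MPa

Internal axial forces (sectioning from the free end, tension +): N_CD = 34.6 kN, N_BC = 43.53 kN, N_AB = 8.63 kN.
A_BC = 345.5 mm².
σ_BC = N_BC/A_BC = 43530/345.5 = 126 MPa.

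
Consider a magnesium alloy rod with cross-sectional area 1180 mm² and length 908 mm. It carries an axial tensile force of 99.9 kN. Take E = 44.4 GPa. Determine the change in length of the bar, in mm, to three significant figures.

δ_mech = NL/(AE) = 99900·908/(1180·44400) = 1.731 mm.

1.73 mm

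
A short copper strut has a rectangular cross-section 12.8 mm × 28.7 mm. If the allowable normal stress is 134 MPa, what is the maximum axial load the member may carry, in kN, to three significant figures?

49.2 kN

A = 367.4 mm².
P_max = σ_allow · A = 134 · 367.4 = 49230 N = 49.23 kN.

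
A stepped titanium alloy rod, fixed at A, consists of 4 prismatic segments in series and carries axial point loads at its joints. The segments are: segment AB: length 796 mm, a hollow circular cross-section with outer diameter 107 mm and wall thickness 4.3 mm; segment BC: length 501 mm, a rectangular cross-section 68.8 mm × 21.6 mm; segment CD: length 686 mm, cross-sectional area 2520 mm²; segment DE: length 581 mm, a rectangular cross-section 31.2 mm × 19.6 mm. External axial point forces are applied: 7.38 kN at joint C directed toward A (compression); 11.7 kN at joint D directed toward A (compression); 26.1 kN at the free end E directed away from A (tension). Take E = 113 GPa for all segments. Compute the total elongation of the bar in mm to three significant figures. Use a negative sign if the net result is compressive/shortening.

0.311 mm

Internal axial forces (sectioning from the free end, tension +): N_DE = 26.1 kN, N_CD = 14.4 kN, N_BC = 7.02 kN, N_AB = 7.02 kN.
A_AB = 1387 mm².
A_BC = 1486 mm².
A_DE = 611.5 mm².
δ_AB = 7020·796/(1387·113000) = 0.03564 mm
δ_BC = 7020·501/(1486·113000) = 0.02094 mm
δ_CD = 14400·686/(2520·113000) = 0.03469 mm
δ_DE = 26100·581/(611.5·113000) = 0.2194 mm
δ = Σδ_i = 0.3107 mm.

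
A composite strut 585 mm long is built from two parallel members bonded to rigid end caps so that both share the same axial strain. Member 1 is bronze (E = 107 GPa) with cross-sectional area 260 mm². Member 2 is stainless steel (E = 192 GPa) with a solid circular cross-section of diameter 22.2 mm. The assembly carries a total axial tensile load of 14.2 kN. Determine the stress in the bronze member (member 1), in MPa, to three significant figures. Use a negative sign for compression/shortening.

A_2 = 387.1 mm².
Equal strain + equilibrium ⇒ each member carries load in proportion to AE: A₁E₁ = 27820000 N, A₂E₂ = 74320000 N, ΣAE = 102100000 N.
σ₁ = P·E₁/ΣAE = 14200·107000/102100000 = 14.88 MPa.

14.9 MPa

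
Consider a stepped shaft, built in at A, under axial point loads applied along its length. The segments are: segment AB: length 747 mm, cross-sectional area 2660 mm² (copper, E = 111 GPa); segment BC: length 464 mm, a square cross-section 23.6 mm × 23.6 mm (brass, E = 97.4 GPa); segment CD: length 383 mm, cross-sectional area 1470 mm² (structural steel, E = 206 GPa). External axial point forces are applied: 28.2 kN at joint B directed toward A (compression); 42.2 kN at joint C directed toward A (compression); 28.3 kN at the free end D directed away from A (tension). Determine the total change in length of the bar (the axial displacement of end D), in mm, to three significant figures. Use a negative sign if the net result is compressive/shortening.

Internal axial forces (sectioning from the free end, tension +): N_CD = 28.3 kN, N_BC = -13.9 kN, N_AB = -42.1 kN.
A_BC = 557 mm².
δ_AB = -42100·747/(2660·111000) = -0.1065 mm
δ_BC = -13900·464/(557·97400) = -0.1189 mm
δ_CD = 28300·383/(1470·206000) = 0.03579 mm
δ = Σδ_i = -0.1896 mm.

-0.190 mm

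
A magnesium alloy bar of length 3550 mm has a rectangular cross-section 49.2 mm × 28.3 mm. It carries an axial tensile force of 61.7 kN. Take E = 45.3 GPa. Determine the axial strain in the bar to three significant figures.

A = 1392 mm².
σ = N/A = 44.31 MPa; ε = σ/E = 44.31/45300 = 9.782e-04.

9.78e-04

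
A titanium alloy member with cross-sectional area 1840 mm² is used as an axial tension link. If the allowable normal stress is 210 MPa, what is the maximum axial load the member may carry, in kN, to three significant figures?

386 kN

P_max = σ_allow · A = 210 · 1840 = 386400 N = 386.4 kN.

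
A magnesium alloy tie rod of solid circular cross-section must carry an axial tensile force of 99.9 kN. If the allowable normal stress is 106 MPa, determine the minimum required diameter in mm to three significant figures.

34.6 mm

Required area A ≥ P/σ_allow = 99900/106 = 942.5 mm².
For a solid circular section, d ≥ √(4A/π) = 34.64 mm.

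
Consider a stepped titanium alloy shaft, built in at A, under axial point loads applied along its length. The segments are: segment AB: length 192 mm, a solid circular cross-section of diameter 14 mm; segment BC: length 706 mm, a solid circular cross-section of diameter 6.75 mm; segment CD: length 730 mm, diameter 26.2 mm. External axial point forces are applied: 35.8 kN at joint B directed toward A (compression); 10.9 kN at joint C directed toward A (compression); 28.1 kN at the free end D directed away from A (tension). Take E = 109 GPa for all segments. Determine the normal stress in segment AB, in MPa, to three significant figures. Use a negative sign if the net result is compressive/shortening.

Internal axial forces (sectioning from the free end, tension +): N_CD = 28.1 kN, N_BC = 17.2 kN, N_AB = -18.6 kN.
A_AB = 153.9 mm².
σ_AB = N_AB/A_AB = -18600/153.9 = -120.8 MPa.

-121 MPa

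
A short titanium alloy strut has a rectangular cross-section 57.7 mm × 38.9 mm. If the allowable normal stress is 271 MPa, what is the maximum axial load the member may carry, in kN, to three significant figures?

608 kN

A = 2245 mm².
P_max = σ_allow · A = 271 · 2245 = 608300 N = 608.3 kN.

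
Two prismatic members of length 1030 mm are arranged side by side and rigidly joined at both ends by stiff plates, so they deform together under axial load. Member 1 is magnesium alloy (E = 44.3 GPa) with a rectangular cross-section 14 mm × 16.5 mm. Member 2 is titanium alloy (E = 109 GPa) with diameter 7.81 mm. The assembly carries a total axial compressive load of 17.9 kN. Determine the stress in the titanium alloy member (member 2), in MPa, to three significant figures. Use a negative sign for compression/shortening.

-126 MPa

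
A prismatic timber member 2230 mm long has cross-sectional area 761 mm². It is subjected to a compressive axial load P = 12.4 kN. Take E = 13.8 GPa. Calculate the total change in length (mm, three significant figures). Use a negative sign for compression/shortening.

δ_mech = NL/(AE) = -12400·2230/(761·13800) = -2.633 mm.

-2.63 mm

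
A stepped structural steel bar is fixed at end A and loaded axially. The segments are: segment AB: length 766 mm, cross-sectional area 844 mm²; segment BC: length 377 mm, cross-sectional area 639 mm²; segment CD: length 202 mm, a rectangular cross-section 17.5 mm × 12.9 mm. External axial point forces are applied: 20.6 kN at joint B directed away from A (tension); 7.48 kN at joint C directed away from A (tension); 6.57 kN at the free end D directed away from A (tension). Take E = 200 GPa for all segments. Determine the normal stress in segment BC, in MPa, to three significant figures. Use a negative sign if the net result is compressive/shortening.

Internal axial forces (sectioning from the free end, tension +): N_CD = 6.57 kN, N_BC = 14.05 kN, N_AB = 34.65 kN.
σ_BC = N_BC/A_BC = 14050/639 = 21.99 MPa.

22.0 MPa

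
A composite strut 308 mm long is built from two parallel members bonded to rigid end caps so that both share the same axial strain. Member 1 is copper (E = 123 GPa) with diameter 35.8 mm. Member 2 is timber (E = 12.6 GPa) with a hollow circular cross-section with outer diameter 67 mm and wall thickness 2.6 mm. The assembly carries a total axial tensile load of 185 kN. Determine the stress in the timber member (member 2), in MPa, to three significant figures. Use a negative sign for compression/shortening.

17.9 MPa

A_1 = 1007 mm².
A_2 = 526 mm².
Equal strain + equilibrium ⇒ each member carries load in proportion to AE: A₁E₁ = 123800000 N, A₂E₂ = 6628000 N, ΣAE = 130400000 N.
σ₂ = P·E₂/ΣAE = 185000·12600/130400000 = 17.87 MPa.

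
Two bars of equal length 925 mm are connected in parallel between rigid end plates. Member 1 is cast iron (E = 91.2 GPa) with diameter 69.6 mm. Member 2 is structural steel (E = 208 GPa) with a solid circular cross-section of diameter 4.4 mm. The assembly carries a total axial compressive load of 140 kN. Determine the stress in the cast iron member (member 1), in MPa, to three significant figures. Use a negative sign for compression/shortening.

A_1 = 3805 mm².
A_2 = 15.21 mm².
Equal strain + equilibrium ⇒ each member carries load in proportion to AE: A₁E₁ = 347000000 N, A₂E₂ = 3163000 N, ΣAE = 350100000 N.
σ₁ = P·E₁/ΣAE = -140000·91200/350100000 = -36.47 MPa.

-36.5 MPa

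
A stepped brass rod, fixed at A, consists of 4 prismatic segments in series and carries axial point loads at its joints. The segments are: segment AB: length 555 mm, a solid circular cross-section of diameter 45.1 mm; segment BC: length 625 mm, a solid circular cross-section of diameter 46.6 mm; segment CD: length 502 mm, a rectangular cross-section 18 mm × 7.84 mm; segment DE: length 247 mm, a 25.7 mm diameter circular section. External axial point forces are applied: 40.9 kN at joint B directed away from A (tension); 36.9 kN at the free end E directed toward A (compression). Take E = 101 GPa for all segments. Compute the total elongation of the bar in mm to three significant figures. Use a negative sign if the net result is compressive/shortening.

-1.59 mm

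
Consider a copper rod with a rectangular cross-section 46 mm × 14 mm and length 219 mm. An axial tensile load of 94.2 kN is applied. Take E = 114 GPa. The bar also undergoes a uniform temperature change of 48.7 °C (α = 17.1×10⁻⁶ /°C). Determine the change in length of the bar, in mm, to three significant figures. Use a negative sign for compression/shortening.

A = 644 mm².
δ_mech = NL/(AE) = 94200·219/(644·114000) = 0.281 mm.
δ_thermal = αLΔT = 17.1e-6·219·48.7 = 0.1824 mm.
δ = δ_mech + δ_thermal = 0.4634 mm.

0.463 mm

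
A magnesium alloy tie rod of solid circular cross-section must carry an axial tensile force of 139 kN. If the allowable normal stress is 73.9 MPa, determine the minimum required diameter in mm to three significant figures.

48.9 mm

Required area A ≥ P/σ_allow = 139000/73.9 = 1881 mm².
For a solid circular section, d ≥ √(4A/π) = 48.94 mm.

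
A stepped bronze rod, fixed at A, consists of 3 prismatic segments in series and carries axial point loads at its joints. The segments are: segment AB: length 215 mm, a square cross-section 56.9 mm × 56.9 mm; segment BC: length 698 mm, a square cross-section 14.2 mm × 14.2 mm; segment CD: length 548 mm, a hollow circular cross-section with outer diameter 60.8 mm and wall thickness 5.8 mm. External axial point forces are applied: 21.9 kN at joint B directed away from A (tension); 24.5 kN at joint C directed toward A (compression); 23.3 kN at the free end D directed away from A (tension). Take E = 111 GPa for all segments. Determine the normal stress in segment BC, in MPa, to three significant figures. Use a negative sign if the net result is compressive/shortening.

Internal axial forces (sectioning from the free end, tension +): N_CD = 23.3 kN, N_BC = -1.2 kN, N_AB = 20.7 kN.
A_BC = 201.6 mm².
σ_BC = N_BC/A_BC = -1200/201.6 = -5.951 MPa.

-5.95 MPa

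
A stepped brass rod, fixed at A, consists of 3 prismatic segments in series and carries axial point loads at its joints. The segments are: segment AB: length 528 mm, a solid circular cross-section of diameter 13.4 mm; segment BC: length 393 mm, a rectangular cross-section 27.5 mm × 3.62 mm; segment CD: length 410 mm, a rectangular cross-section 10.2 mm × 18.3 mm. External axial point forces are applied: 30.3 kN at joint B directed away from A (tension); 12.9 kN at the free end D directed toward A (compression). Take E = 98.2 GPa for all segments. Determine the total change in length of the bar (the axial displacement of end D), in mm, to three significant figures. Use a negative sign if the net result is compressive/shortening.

-0.144 mm

Internal axial forces (sectioning from the free end, tension +): N_CD = -12.9 kN, N_BC = -12.9 kN, N_AB = 17.4 kN.
A_AB = 141 mm².
A_BC = 99.55 mm².
A_CD = 186.7 mm².
δ_AB = 17400·528/(141·98200) = 0.6634 mm
δ_BC = -12900·393/(99.55·98200) = -0.5186 mm
δ_CD = -12900·410/(186.7·98200) = -0.2885 mm
δ = Σδ_i = -0.1437 mm.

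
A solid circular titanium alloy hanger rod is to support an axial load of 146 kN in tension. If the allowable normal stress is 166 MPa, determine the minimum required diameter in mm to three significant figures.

Required area A ≥ P/σ_allow = 146000/166 = 879.5 mm².
For a solid circular section, d ≥ √(4A/π) = 33.46 mm.

33.5 mm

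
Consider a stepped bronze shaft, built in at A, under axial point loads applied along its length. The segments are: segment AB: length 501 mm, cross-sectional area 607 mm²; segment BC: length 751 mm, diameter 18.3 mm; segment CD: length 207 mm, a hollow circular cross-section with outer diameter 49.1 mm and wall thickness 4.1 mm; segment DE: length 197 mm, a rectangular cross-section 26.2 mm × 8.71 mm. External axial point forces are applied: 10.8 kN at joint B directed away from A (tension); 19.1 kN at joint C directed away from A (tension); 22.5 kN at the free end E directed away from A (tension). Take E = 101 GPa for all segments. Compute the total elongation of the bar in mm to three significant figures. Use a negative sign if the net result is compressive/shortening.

Internal axial forces (sectioning from the free end, tension +): N_DE = 22.5 kN, N_CD = 22.5 kN, N_BC = 41.6 kN, N_AB = 52.4 kN.
A_BC = 263 mm².
A_CD = 579.6 mm².
A_DE = 228.2 mm².
δ_AB = 52400·501/(607·101000) = 0.4282 mm
δ_BC = 41600·751/(263·101000) = 1.176 mm
δ_CD = 22500·207/(579.6·101000) = 0.07956 mm
δ_DE = 22500·197/(228.2·101000) = 0.1923 mm
δ = Σδ_i = 1.876 mm.

1.88 mm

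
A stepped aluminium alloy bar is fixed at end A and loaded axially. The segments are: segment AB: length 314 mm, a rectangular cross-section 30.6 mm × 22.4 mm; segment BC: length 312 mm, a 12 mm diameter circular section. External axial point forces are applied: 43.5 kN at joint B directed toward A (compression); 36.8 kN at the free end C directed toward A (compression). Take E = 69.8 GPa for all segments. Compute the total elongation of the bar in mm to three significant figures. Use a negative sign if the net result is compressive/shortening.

-1.98 mm

Internal axial forces (sectioning from the free end, tension +): N_BC = -36.8 kN, N_AB = -80.3 kN.
A_AB = 685.4 mm².
A_BC = 113.1 mm².
δ_AB = -80300·314/(685.4·69800) = -0.527 mm
δ_BC = -36800·312/(113.1·69800) = -1.454 mm
δ = Σδ_i = -1.981 mm.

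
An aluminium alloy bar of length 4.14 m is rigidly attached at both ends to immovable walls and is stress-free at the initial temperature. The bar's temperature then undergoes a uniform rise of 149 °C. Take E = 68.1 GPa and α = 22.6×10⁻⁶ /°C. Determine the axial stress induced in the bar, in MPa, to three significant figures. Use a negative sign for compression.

Free thermal expansion αLΔT = 22.6e-6 · 4140 · 149 = 13.94 mm.
The walls impose strain ε = −(13.94)/4140 = -3.3674e-03; σ = Eε = 68100 · -3.3674e-03 = -229.3 MPa.

-229 MPa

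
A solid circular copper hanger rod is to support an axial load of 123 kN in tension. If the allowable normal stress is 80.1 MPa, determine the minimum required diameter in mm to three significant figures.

44.2 mm

Required area A ≥ P/σ_allow = 123000/80.1 = 1536 mm².
For a solid circular section, d ≥ √(4A/π) = 44.22 mm.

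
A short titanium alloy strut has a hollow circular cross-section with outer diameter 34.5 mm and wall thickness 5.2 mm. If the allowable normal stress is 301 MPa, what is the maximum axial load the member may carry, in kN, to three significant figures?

144 kN

A = 478.7 mm².
P_max = σ_allow · A = 301 · 478.7 = 144100 N = 144.1 kN.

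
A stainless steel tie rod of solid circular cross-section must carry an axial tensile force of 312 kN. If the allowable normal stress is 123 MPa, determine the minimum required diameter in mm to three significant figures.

56.8 mm

Required area A ≥ P/σ_allow = 312000/123 = 2537 mm².
For a solid circular section, d ≥ √(4A/π) = 56.83 mm.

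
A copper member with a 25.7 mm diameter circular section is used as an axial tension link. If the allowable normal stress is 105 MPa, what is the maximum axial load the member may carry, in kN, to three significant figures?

A = 518.7 mm².
P_max = σ_allow · A = 105 · 518.7 = 54470 N = 54.47 kN.

54.5 kN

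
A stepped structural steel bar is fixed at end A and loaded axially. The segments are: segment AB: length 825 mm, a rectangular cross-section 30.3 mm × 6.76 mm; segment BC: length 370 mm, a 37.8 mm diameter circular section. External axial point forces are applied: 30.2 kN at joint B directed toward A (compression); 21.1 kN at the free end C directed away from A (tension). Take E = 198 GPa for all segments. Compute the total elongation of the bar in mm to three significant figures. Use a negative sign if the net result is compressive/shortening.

-0.150 mm

Internal axial forces (sectioning from the free end, tension +): N_BC = 21.1 kN, N_AB = -9.1 kN.
A_AB = 204.8 mm².
A_BC = 1122 mm².
δ_AB = -9100·825/(204.8·198000) = -0.1851 mm
δ_BC = 21100·370/(1122·198000) = 0.03514 mm
δ = Σδ_i = -0.15 mm.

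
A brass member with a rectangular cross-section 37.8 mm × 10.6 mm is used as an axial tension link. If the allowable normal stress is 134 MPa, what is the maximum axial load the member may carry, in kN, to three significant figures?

53.7 kN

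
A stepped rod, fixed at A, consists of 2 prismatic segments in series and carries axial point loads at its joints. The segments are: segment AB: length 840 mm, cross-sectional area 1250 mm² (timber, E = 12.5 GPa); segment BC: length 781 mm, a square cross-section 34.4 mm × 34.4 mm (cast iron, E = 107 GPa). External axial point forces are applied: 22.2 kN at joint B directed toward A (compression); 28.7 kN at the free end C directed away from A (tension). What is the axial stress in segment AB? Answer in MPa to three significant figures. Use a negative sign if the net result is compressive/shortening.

5.20 MPa

Internal axial forces (sectioning from the free end, tension +): N_BC = 28.7 kN, N_AB = 6.5 kN.
σ_AB = N_AB/A_AB = 6500/1250 = 5.2 MPa.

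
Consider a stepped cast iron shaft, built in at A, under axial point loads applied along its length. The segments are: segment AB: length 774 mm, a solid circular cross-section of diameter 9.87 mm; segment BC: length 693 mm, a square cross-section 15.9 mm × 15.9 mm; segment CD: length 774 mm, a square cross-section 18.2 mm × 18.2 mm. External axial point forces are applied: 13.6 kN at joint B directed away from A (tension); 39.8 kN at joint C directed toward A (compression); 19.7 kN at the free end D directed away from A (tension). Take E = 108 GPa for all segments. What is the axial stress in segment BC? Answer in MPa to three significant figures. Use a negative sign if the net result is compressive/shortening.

Internal axial forces (sectioning from the free end, tension +): N_CD = 19.7 kN, N_BC = -20.1 kN, N_AB = -6.5 kN.
A_BC = 252.8 mm².
σ_BC = N_BC/A_BC = -20100/252.8 = -79.51 MPa.

-79.5 MPa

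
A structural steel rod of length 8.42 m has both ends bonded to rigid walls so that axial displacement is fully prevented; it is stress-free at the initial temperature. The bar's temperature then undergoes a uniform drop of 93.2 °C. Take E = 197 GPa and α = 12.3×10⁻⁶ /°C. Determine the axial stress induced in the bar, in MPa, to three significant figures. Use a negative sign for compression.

226 MPa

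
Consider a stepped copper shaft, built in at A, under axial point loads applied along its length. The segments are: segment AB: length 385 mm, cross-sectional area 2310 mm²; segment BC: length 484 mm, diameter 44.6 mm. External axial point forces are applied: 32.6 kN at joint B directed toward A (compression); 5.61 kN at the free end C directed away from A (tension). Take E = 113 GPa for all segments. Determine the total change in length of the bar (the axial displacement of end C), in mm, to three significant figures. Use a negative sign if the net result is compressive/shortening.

Internal axial forces (sectioning from the free end, tension +): N_BC = 5.61 kN, N_AB = -26.99 kN.
A_BC = 1562 mm².
δ_AB = -26990·385/(2310·113000) = -0.03981 mm
δ_BC = 5610·484/(1562·113000) = 0.01538 mm
δ = Σδ_i = -0.02443 mm.

-0.0244 mm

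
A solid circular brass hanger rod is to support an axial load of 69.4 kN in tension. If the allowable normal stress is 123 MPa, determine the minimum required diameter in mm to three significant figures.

26.8 mm

Required area A ≥ P/σ_allow = 69400/123 = 564.2 mm².
For a solid circular section, d ≥ √(4A/π) = 26.8 mm.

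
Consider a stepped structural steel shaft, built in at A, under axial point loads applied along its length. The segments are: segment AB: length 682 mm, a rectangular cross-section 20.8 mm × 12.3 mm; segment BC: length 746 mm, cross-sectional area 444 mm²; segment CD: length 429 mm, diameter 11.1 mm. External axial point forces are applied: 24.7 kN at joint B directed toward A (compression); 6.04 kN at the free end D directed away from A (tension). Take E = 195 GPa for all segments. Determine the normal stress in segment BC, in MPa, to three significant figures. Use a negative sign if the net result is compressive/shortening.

13.6 MPa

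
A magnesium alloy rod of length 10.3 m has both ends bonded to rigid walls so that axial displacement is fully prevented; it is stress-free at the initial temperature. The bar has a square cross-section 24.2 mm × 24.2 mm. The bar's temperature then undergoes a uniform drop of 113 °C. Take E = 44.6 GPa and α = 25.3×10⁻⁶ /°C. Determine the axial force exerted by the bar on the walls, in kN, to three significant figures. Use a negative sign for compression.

74.7 kN

Free thermal expansion αLΔT = 25.3e-6 · 10300 · -113 = -29.45 mm.
The walls impose strain ε = −(-29.45)/10300 = 2.8589e-03; σ = Eε = 44600 · 2.8589e-03 = 127.5 MPa.
Wall reaction R = σ·A = 127.5·585.6 = 74670 N = 74.67 kN.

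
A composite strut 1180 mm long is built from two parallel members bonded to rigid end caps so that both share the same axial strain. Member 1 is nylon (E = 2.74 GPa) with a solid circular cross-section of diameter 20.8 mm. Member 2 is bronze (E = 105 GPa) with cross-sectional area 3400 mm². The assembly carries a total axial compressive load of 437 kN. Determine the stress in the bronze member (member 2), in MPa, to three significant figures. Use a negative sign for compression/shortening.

A_1 = 339.8 mm².
Equal strain + equilibrium ⇒ each member carries load in proportion to AE: A₁E₁ = 931000 N, A₂E₂ = 357000000 N, ΣAE = 357900000 N.
σ₂ = P·E₂/ΣAE = -437000·105000/357900000 = -128.2 MPa.

-128 MPa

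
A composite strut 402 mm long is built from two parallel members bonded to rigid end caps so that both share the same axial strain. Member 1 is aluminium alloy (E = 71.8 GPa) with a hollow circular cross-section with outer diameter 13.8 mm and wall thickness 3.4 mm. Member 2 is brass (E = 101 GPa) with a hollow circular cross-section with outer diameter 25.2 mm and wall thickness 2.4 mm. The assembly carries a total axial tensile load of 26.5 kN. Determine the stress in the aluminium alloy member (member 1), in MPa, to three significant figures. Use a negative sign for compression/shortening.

A_1 = 111.1 mm².
A_2 = 171.9 mm².
Equal strain + equilibrium ⇒ each member carries load in proportion to AE: A₁E₁ = 7976000 N, A₂E₂ = 17360000 N, ΣAE = 25340000 N.
σ₁ = P·E₁/ΣAE = 26500·71800/25340000 = 75.09 MPa.

75.1 MPa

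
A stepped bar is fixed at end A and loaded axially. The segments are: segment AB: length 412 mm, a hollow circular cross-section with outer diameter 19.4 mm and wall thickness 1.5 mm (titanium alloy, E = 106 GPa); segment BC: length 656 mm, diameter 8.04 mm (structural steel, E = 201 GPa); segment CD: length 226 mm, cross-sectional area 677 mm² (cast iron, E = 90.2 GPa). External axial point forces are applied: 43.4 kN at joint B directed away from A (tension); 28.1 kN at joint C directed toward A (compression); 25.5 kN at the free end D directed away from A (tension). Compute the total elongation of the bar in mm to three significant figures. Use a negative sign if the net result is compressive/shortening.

Internal axial forces (sectioning from the free end, tension +): N_CD = 25.5 kN, N_BC = -2.6 kN, N_AB = 40.8 kN.
A_AB = 84.35 mm².
A_BC = 50.77 mm².
δ_AB = 40800·412/(84.35·106000) = 1.88 mm
δ_BC = -2600·656/(50.77·201000) = -0.1671 mm
δ_CD = 25500·226/(677·90200) = 0.09437 mm
δ = Σδ_i = 1.807 mm.

1.81 mm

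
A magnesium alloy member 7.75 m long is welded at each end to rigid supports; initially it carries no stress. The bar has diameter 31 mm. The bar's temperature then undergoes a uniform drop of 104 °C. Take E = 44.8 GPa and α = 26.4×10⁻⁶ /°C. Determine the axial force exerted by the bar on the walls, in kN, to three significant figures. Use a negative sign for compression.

92.8 kN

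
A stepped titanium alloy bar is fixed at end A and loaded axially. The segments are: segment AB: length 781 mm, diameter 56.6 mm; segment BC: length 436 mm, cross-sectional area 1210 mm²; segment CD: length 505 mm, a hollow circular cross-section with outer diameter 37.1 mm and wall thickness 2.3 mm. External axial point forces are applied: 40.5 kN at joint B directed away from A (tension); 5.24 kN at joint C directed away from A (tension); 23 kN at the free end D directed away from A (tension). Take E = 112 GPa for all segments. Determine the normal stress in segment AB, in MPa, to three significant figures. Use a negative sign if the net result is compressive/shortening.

27.3 MPa

Internal axial forces (sectioning from the free end, tension +): N_CD = 23 kN, N_BC = 28.24 kN, N_AB = 68.74 kN.
A_AB = 2516 mm².
σ_AB = N_AB/A_AB = 68740/2516 = 27.32 MPa.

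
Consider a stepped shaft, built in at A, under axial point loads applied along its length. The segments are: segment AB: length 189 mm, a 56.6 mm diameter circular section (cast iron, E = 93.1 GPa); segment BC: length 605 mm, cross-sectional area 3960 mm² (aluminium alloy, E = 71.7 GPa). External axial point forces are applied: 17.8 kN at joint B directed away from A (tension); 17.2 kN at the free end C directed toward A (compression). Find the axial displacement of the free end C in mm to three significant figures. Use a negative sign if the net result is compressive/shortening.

Internal axial forces (sectioning from the free end, tension +): N_BC = -17.2 kN, N_AB = 0.6 kN.
A_AB = 2516 mm².
δ_AB = 600·189/(2516·93100) = 0.0004841 mm
δ_BC = -17200·605/(3960·71700) = -0.03665 mm
δ = Σδ_i = -0.03617 mm.

-0.0362 mm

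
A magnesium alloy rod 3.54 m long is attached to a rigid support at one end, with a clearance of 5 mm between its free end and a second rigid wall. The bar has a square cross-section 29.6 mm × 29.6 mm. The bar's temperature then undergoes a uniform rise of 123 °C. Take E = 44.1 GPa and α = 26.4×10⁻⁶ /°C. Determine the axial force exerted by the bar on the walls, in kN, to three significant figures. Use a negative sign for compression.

-70.9 kN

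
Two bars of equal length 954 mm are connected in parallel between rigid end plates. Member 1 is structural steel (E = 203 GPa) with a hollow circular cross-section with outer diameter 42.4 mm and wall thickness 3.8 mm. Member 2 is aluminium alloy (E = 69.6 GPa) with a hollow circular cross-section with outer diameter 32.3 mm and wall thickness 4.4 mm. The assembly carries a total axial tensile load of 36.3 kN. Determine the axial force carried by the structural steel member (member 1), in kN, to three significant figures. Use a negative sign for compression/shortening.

28.2 kN

A_1 = 460.8 mm².
A_2 = 385.7 mm².
Equal strain + equilibrium ⇒ each member carries load in proportion to AE: A₁E₁ = 93540000 N, A₂E₂ = 26840000 N, ΣAE = 120400000 N.
F₁ = P·A₁E₁/ΣAE = 36300·93540000/120400000 = 28210 N.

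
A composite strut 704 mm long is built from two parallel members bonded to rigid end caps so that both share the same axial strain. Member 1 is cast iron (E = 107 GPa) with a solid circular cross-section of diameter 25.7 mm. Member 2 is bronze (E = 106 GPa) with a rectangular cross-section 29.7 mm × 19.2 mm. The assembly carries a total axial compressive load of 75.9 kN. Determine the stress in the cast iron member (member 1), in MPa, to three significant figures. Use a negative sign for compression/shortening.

-70.0 MPa

A_1 = 518.7 mm².
A_2 = 570.2 mm².
Equal strain + equilibrium ⇒ each member carries load in proportion to AE: A₁E₁ = 55510000 N, A₂E₂ = 60450000 N, ΣAE = 116000000 N.
σ₁ = P·E₁/ΣAE = -75900·107000/116000000 = -70.04 MPa.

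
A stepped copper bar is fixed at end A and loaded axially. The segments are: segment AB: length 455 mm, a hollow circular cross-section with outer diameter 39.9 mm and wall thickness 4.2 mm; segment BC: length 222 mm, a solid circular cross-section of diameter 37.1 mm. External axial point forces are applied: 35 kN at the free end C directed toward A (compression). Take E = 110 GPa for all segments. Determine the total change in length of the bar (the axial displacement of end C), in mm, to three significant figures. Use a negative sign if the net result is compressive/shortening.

-0.373 mm

Internal axial forces (sectioning from the free end, tension +): N_BC = -35 kN, N_AB = -35 kN.
A_AB = 471.1 mm².
A_BC = 1081 mm².
δ_AB = -35000·455/(471.1·110000) = -0.3073 mm
δ_BC = -35000·222/(1081·110000) = -0.06534 mm
δ = Σδ_i = -0.3727 mm.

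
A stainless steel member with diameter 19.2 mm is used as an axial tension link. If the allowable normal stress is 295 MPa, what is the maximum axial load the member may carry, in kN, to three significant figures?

A = 289.5 mm².
P_max = σ_allow · A = 295 · 289.5 = 85410 N = 85.41 kN.

85.4 kN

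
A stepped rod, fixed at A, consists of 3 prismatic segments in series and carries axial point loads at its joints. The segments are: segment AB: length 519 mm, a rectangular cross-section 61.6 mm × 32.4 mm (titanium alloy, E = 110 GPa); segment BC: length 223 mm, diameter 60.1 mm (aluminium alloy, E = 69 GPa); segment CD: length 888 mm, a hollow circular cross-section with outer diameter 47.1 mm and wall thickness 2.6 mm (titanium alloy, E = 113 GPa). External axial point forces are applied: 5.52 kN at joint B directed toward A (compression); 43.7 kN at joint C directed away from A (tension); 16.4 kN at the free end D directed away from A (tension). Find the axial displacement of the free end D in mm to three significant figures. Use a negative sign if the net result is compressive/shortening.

0.552 mm

Internal axial forces (sectioning from the free end, tension +): N_CD = 16.4 kN, N_BC = 60.1 kN, N_AB = 54.58 kN.
A_AB = 1996 mm².
A_BC = 2837 mm².
A_CD = 363.5 mm².
δ_AB = 54580·519/(1996·110000) = 0.129 mm
δ_BC = 60100·223/(2837·69000) = 0.06847 mm
δ_CD = 16400·888/(363.5·113000) = 0.3546 mm
δ = Σδ_i = 0.5521 mm.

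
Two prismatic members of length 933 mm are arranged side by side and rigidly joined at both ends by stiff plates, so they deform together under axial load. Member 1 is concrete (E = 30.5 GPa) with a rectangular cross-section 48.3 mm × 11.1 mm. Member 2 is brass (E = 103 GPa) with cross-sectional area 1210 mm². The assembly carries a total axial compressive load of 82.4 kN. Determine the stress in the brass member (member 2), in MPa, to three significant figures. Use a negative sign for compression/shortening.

A_1 = 536.1 mm².
Equal strain + equilibrium ⇒ each member carries load in proportion to AE: A₁E₁ = 16350000 N, A₂E₂ = 124600000 N, ΣAE = 141000000 N.
σ₂ = P·E₂/ΣAE = -82400·103000/141000000 = -60.2 MPa.

-60.2 MPa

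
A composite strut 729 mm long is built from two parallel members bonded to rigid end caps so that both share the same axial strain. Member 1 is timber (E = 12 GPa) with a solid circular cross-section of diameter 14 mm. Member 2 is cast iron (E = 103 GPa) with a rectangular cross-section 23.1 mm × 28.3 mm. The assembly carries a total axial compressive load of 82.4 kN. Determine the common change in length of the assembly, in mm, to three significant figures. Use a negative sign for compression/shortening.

-0.868 mm

A_1 = 153.9 mm².
A_2 = 653.7 mm².
Equal strain + equilibrium ⇒ each member carries load in proportion to AE: A₁E₁ = 1847000 N, A₂E₂ = 67330000 N, ΣAE = 69180000 N.
δ = PL/ΣAE = -82400·729/69180000 = -0.8683 mm.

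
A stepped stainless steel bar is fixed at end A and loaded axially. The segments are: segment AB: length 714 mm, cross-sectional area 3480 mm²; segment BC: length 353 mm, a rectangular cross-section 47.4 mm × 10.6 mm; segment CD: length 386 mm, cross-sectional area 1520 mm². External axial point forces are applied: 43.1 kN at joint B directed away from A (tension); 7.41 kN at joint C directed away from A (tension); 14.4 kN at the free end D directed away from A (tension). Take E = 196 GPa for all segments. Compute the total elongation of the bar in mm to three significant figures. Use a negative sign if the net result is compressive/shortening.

Internal axial forces (sectioning from the free end, tension +): N_CD = 14.4 kN, N_BC = 21.81 kN, N_AB = 64.91 kN.
A_BC = 502.4 mm².
δ_AB = 64910·714/(3480·196000) = 0.06795 mm
δ_BC = 21810·353/(502.4·196000) = 0.07818 mm
δ_CD = 14400·386/(1520·196000) = 0.01866 mm
δ = Σδ_i = 0.1648 mm.

0.165 mm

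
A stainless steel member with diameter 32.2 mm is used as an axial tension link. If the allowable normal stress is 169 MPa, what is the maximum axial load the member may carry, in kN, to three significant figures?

138 kN

A = 814.3 mm².
P_max = σ_allow · A = 169 · 814.3 = 137600 N = 137.6 kN.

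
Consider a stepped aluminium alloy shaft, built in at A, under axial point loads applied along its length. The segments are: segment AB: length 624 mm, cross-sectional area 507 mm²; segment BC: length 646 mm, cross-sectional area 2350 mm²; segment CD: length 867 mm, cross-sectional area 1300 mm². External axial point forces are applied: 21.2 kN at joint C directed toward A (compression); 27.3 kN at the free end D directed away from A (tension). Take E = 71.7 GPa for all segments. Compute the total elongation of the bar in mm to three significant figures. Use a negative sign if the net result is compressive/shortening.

0.382 mm

Internal axial forces (sectioning from the free end, tension +): N_CD = 27.3 kN, N_BC = 6.1 kN, N_AB = 6.1 kN.
δ_AB = 6100·624/(507·71700) = 0.1047 mm
δ_BC = 6100·646/(2350·71700) = 0.02339 mm
δ_CD = 27300·867/(1300·71700) = 0.2539 mm
δ = Σδ_i = 0.382 mm.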